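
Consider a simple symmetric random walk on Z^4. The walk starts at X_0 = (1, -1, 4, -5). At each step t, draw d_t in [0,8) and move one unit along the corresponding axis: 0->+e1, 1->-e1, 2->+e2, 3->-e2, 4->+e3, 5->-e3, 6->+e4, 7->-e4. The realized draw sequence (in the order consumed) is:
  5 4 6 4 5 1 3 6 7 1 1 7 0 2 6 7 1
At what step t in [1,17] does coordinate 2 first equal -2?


t=0: X=(1, -1, 4, -5), d=5 → -e3, X_1=(1, -1, 3, -5)
t=1: X=(1, -1, 3, -5), d=4 → +e3, X_2=(1, -1, 4, -5)
t=2: X=(1, -1, 4, -5), d=6 → +e4, X_3=(1, -1, 4, -4)
t=3: X=(1, -1, 4, -4), d=4 → +e3, X_4=(1, -1, 5, -4)
t=4: X=(1, -1, 5, -4), d=5 → -e3, X_5=(1, -1, 4, -4)
t=5: X=(1, -1, 4, -4), d=1 → -e1, X_6=(0, -1, 4, -4)
t=6: X=(0, -1, 4, -4), d=3 → -e2, X_7=(0, -2, 4, -4)
t=7: X=(0, -2, 4, -4), d=6 → +e4, X_8=(0, -2, 4, -3)
t=8: X=(0, -2, 4, -3), d=7 → -e4, X_9=(0, -2, 4, -4)
t=9: X=(0, -2, 4, -4), d=1 → -e1, X_10=(-1, -2, 4, -4)
t=10: X=(-1, -2, 4, -4), d=1 → -e1, X_11=(-2, -2, 4, -4)
t=11: X=(-2, -2, 4, -4), d=7 → -e4, X_12=(-2, -2, 4, -5)
t=12: X=(-2, -2, 4, -5), d=0 → +e1, X_13=(-1, -2, 4, -5)
t=13: X=(-1, -2, 4, -5), d=2 → +e2, X_14=(-1, -1, 4, -5)
t=14: X=(-1, -1, 4, -5), d=6 → +e4, X_15=(-1, -1, 4, -4)
t=15: X=(-1, -1, 4, -4), d=7 → -e4, X_16=(-1, -1, 4, -5)
t=16: X=(-1, -1, 4, -5), d=1 → -e1, X_17=(-2, -1, 4, -5)

7


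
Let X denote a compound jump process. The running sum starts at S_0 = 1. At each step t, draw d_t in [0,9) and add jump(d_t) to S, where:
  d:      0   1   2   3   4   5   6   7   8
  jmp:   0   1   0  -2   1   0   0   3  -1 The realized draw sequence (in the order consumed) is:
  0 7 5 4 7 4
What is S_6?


t=0: S=1, d=0, jump=0, S_1=1
t=1: S=1, d=7, jump=3, S_2=4
t=2: S=4, d=5, jump=0, S_3=4
t=3: S=4, d=4, jump=1, S_4=5
t=4: S=5, d=7, jump=3, S_5=8
t=5: S=8, d=4, jump=1, S_6=9

9


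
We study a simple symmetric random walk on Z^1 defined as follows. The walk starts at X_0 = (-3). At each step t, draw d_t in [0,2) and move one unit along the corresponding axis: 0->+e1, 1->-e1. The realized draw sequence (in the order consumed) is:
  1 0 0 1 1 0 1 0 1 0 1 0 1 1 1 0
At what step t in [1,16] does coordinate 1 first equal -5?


t=0: X=(-3), d=1 → -e1, X_1=(-4)
t=1: X=(-4), d=0 → +e1, X_2=(-3)
t=2: X=(-3), d=0 → +e1, X_3=(-2)
t=3: X=(-2), d=1 → -e1, X_4=(-3)
t=4: X=(-3), d=1 → -e1, X_5=(-4)
t=5: X=(-4), d=0 → +e1, X_6=(-3)
t=6: X=(-3), d=1 → -e1, X_7=(-4)
t=7: X=(-4), d=0 → +e1, X_8=(-3)
t=8: X=(-3), d=1 → -e1, X_9=(-4)
t=9: X=(-4), d=0 → +e1, X_10=(-3)
t=10: X=(-3), d=1 → -e1, X_11=(-4)
t=11: X=(-4), d=0 → +e1, X_12=(-3)
t=12: X=(-3), d=1 → -e1, X_13=(-4)
t=13: X=(-4), d=1 → -e1, X_14=(-5)
t=14: X=(-5), d=1 → -e1, X_15=(-6)
t=15: X=(-6), d=0 → +e1, X_16=(-5)

14


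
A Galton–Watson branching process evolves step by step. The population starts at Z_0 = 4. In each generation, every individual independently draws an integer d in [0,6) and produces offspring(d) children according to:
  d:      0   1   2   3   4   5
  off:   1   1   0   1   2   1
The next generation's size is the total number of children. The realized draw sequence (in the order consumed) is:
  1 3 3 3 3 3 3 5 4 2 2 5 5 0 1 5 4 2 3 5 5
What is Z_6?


gen 0: Z_0=4, draws=[1, 3, 3, 3], offspring=[1, 1, 1, 1], Z_1=4
gen 1: Z_1=4, draws=[3, 3, 3, 5], offspring=[1, 1, 1, 1], Z_2=4
gen 2: Z_2=4, draws=[4, 2, 2, 5], offspring=[2, 0, 0, 1], Z_3=3
gen 3: Z_3=3, draws=[5, 0, 1], offspring=[1, 1, 1], Z_4=3
gen 4: Z_4=3, draws=[5, 4, 2], offspring=[1, 2, 0], Z_5=3
gen 5: Z_5=3, draws=[3, 5, 5], offspring=[1, 1, 1], Z_6=3

3


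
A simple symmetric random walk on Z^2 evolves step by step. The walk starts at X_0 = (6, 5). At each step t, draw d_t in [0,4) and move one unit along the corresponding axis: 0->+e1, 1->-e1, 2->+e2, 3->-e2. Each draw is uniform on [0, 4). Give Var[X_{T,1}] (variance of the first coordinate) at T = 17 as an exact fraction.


Outcome values over d=0..3: [1, -1, 0, 0]
Σy = 0, Σy² = 2, M = 4
μ = 0/4 = 0,  σ² = 2/4 − (0)² = 1/2
Independent increments: Var[X_17] = 17·σ² = 17·(1/2) = 17/2

17/2


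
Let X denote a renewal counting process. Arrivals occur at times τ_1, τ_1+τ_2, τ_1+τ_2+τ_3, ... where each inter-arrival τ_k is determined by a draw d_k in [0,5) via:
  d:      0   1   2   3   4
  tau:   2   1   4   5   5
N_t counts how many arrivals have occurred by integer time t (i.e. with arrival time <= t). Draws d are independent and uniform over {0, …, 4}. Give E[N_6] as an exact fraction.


Inter-arrival values over d=0..4: [2, 1, 4, 5, 5]
Each d has probability 1/5, so the pmf of τ is: f(1) = 1/5, f(2) = 1/5, f(4) = 1/5, f(5) = 2/5
Renewal equation for m(n) = E[N_n]: condition on τ_1 = k (if k <= n, one arrival plus a fresh copy on the remaining n−k steps): m(n) = F(n) + Σ_{k<=n} f(k)·m(n−k), where F(n) = P(τ <= n) and m(0) = 0
m(1) = F(1) = 1/5
m(2) = F(2) + f(1)·m(1) = 2/5 + 1/5·1/5 = 11/25
m(3) = F(3) + f(1)·m(2) + f(2)·m(1) = 2/5 + 1/5·11/25 + 1/5·1/5 = 66/125
m(4) = F(4) + f(1)·m(3) + f(2)·m(2) = 3/5 + 1/5·66/125 + 1/5·11/25 = 496/625
m(5) = F(5) + f(1)·m(4) + f(2)·m(3) + f(4)·m(1) = 1 + 1/5·496/625 + 1/5·66/125 + 1/5·1/5 = 4076/3125
m(6) = F(6) + f(1)·m(5) + f(2)·m(4) + f(4)·m(2) + f(5)·m(1) = 1 + 1/5·4076/3125 + 1/5·496/625 + 1/5·11/25 + 2/5·1/5 = 24806/15625
E[N_6] = m(6) = 24806/15625

24806/15625


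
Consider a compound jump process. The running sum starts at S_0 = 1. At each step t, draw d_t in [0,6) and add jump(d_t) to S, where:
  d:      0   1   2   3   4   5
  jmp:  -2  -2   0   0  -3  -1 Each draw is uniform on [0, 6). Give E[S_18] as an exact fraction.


-23

Outcome values over d=0..5: [-2, -2, 0, 0, -3, -1]
Σy = -8, Σy² = 18, M = 6
μ = -8/6 = -4/3,  σ² = 18/6 − (-4/3)² = 11/9
E[S_18] = 1 + 18·(-4/3) = -23


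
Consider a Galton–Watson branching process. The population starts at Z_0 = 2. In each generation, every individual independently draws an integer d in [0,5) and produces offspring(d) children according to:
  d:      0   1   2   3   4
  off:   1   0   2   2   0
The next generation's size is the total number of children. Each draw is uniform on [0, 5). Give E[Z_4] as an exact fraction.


Outcome values over d=0..4: [1, 0, 2, 2, 0]
Σy = 5, Σy² = 9, M = 5
μ = 5/5 = 1,  σ² = 9/5 − (1)² = 4/5
E[Z_0] = 2
E[Z_1] = 1·E[Z_0] = 2
E[Z_2] = 1·E[Z_1] = 2
E[Z_3] = 1·E[Z_2] = 2
E[Z_4] = 1·E[Z_3] = 2

2


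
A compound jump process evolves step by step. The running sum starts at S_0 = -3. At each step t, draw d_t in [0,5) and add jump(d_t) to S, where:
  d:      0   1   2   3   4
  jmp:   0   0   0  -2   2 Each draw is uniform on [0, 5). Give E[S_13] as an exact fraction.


Outcome values over d=0..4: [0, 0, 0, -2, 2]
Σy = 0, Σy² = 8, M = 5
μ = 0/5 = 0,  σ² = 8/5 − (0)² = 8/5
E[S_13] = -3 + 13·(0) = -3

-3


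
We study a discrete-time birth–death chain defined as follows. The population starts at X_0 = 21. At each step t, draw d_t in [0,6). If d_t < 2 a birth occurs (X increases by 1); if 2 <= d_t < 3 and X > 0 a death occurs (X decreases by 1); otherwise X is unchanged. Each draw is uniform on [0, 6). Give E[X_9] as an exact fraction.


45/2

X can drop by at most 1 per step and X_0 = 21 > T = 9, so X_t >= 21 − t >= 12 > 0 for every t <= 9: the floor at 0 (the 'and X > 0' condition) never binds. Hence X_9 = X_0 + Σ_{t<9} Y_t with i.i.d. increments Y_t = y(d_t) ∈ {+1, −1, 0}.
Outcome values over d=0..5: [1, 1, -1, 0, 0, 0]
Σy = 1, Σy² = 3, M = 6
μ = 1/6 = 1/6,  σ² = 3/6 − (1/6)² = 17/36
E[X_9] = 21 + 9·(1/6) = 45/2


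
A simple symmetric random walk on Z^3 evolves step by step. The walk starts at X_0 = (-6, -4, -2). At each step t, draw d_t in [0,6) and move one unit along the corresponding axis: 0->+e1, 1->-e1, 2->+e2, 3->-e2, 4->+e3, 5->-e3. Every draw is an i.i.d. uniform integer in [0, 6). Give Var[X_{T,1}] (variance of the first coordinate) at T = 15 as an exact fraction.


5

Outcome values over d=0..5: [1, -1, 0, 0, 0, 0]
Σy = 0, Σy² = 2, M = 6
μ = 0/6 = 0,  σ² = 2/6 − (0)² = 1/3
Independent increments: Var[X_15] = 15·σ² = 15·(1/3) = 5


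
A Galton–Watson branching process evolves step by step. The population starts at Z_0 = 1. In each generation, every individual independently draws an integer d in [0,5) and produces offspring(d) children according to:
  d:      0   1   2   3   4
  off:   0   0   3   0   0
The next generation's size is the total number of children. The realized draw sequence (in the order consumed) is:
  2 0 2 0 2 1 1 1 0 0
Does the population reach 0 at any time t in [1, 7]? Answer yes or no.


yes

gen 0: Z_0=1, draws=[2], offspring=[3], Z_1=3
gen 1: Z_1=3, draws=[0, 2, 0], offspring=[0, 3, 0], Z_2=3
gen 2: Z_2=3, draws=[2, 1, 1], offspring=[3, 0, 0], Z_3=3
gen 3: Z_3=3, draws=[1, 0, 0], offspring=[0, 0, 0], Z_4=0
gen 4: Z_4=0, draws=[], offspring=[], Z_5=0
gen 5: Z_5=0, draws=[], offspring=[], Z_6=0
gen 6: Z_6=0, draws=[], offspring=[], Z_7=0


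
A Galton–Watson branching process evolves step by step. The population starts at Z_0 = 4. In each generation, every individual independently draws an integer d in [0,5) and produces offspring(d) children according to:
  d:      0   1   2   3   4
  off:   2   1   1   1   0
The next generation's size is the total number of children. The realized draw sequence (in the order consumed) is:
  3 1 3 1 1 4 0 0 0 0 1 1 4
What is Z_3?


6

gen 0: Z_0=4, draws=[3, 1, 3, 1], offspring=[1, 1, 1, 1], Z_1=4
gen 1: Z_1=4, draws=[1, 4, 0, 0], offspring=[1, 0, 2, 2], Z_2=5
gen 2: Z_2=5, draws=[0, 0, 1, 1, 4], offspring=[2, 2, 1, 1, 0], Z_3=6


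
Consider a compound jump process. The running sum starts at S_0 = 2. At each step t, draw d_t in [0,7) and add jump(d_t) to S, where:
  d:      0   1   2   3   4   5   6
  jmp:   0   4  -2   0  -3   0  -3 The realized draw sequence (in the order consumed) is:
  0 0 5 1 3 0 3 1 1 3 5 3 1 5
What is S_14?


18

t=0: S=2, d=0, jump=0, S_1=2
t=1: S=2, d=0, jump=0, S_2=2
t=2: S=2, d=5, jump=0, S_3=2
t=3: S=2, d=1, jump=4, S_4=6
t=4: S=6, d=3, jump=0, S_5=6
t=5: S=6, d=0, jump=0, S_6=6
t=6: S=6, d=3, jump=0, S_7=6
t=7: S=6, d=1, jump=4, S_8=10
t=8: S=10, d=1, jump=4, S_9=14
t=9: S=14, d=3, jump=0, S_10=14
t=10: S=14, d=5, jump=0, S_11=14
t=11: S=14, d=3, jump=0, S_12=14
t=12: S=14, d=1, jump=4, S_13=18
t=13: S=18, d=5, jump=0, S_14=18


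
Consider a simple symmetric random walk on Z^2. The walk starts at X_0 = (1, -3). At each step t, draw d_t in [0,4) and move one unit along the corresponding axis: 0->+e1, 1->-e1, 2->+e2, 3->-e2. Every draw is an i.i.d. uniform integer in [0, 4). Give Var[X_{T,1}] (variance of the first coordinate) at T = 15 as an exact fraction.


15/2

Outcome values over d=0..3: [1, -1, 0, 0]
Σy = 0, Σy² = 2, M = 4
μ = 0/4 = 0,  σ² = 2/4 − (0)² = 1/2
Independent increments: Var[X_15] = 15·σ² = 15·(1/2) = 15/2


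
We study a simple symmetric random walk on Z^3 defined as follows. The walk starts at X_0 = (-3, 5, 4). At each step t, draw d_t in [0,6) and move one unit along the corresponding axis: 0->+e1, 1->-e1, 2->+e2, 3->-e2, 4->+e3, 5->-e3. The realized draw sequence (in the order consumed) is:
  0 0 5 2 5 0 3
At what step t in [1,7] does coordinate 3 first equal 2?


5

t=0: X=(-3, 5, 4), d=0 → +e1, X_1=(-2, 5, 4)
t=1: X=(-2, 5, 4), d=0 → +e1, X_2=(-1, 5, 4)
t=2: X=(-1, 5, 4), d=5 → -e3, X_3=(-1, 5, 3)
t=3: X=(-1, 5, 3), d=2 → +e2, X_4=(-1, 6, 3)
t=4: X=(-1, 6, 3), d=5 → -e3, X_5=(-1, 6, 2)
t=5: X=(-1, 6, 2), d=0 → +e1, X_6=(0, 6, 2)
t=6: X=(0, 6, 2), d=3 → -e2, X_7=(0, 5, 2)


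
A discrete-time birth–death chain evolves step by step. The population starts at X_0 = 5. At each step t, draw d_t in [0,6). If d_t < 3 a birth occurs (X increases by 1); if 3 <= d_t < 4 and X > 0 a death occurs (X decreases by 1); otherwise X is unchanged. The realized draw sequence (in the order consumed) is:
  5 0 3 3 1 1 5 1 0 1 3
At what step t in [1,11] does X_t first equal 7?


t=0: X=5, d=5 → hold, X_1=5
t=1: X=5, d=0 → birth, X_2=6
t=2: X=6, d=3 → death, X_3=5
t=3: X=5, d=3 → death, X_4=4
t=4: X=4, d=1 → birth, X_5=5
t=5: X=5, d=1 → birth, X_6=6
t=6: X=6, d=5 → hold, X_7=6
t=7: X=6, d=1 → birth, X_8=7
t=8: X=7, d=0 → birth, X_9=8
t=9: X=8, d=1 → birth, X_10=9
t=10: X=9, d=3 → death, X_11=8

8


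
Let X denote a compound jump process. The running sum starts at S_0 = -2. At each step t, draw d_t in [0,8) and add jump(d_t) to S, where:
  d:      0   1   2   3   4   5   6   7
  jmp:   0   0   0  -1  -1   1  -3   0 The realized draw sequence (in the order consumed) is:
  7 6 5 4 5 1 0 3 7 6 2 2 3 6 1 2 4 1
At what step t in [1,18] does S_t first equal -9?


t=0: S=-2, d=7, jump=0, S_1=-2
t=1: S=-2, d=6, jump=-3, S_2=-5
t=2: S=-5, d=5, jump=1, S_3=-4
t=3: S=-4, d=4, jump=-1, S_4=-5
t=4: S=-5, d=5, jump=1, S_5=-4
t=5: S=-4, d=1, jump=0, S_6=-4
t=6: S=-4, d=0, jump=0, S_7=-4
t=7: S=-4, d=3, jump=-1, S_8=-5
t=8: S=-5, d=7, jump=0, S_9=-5
t=9: S=-5, d=6, jump=-3, S_10=-8
t=10: S=-8, d=2, jump=0, S_11=-8
t=11: S=-8, d=2, jump=0, S_12=-8
t=12: S=-8, d=3, jump=-1, S_13=-9
t=13: S=-9, d=6, jump=-3, S_14=-12
t=14: S=-12, d=1, jump=0, S_15=-12
t=15: S=-12, d=2, jump=0, S_16=-12
t=16: S=-12, d=4, jump=-1, S_17=-13
t=17: S=-13, d=1, jump=0, S_18=-13

13


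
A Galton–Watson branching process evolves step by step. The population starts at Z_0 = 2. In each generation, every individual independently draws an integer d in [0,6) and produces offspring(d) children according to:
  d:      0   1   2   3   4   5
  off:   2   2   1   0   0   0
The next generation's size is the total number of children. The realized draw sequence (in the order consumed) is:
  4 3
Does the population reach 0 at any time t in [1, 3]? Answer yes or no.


yes

gen 0: Z_0=2, draws=[4, 3], offspring=[0, 0], Z_1=0
gen 1: Z_1=0, draws=[], offspring=[], Z_2=0
gen 2: Z_2=0, draws=[], offspring=[], Z_3=0


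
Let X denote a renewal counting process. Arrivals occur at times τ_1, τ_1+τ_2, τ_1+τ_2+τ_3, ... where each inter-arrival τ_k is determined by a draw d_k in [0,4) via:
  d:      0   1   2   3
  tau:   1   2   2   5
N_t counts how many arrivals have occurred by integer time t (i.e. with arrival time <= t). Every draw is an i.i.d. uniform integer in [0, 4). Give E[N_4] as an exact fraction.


365/256

Inter-arrival values over d=0..3: [1, 2, 2, 5]
Each d has probability 1/4, so the pmf of τ is: f(1) = 1/4, f(2) = 1/2, f(5) = 1/4
Renewal equation for m(n) = E[N_n]: condition on τ_1 = k (if k <= n, one arrival plus a fresh copy on the remaining n−k steps): m(n) = F(n) + Σ_{k<=n} f(k)·m(n−k), where F(n) = P(τ <= n) and m(0) = 0
m(1) = F(1) = 1/4
m(2) = F(2) + f(1)·m(1) = 3/4 + 1/4·1/4 = 13/16
m(3) = F(3) + f(1)·m(2) + f(2)·m(1) = 3/4 + 1/4·13/16 + 1/2·1/4 = 69/64
m(4) = F(4) + f(1)·m(3) + f(2)·m(2) = 3/4 + 1/4·69/64 + 1/2·13/16 = 365/256
E[N_4] = m(4) = 365/256


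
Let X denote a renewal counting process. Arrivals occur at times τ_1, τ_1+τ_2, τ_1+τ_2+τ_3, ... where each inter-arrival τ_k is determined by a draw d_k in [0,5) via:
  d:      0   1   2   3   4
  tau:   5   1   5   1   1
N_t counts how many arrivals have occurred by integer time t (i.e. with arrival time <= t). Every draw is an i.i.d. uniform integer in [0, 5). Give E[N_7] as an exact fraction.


Inter-arrival values over d=0..4: [5, 1, 5, 1, 1]
Each d has probability 1/5, so the pmf of τ is: f(1) = 3/5, f(5) = 2/5
Renewal equation for m(n) = E[N_n]: condition on τ_1 = k (if k <= n, one arrival plus a fresh copy on the remaining n−k steps): m(n) = F(n) + Σ_{k<=n} f(k)·m(n−k), where F(n) = P(τ <= n) and m(0) = 0
m(1) = F(1) = 3/5
m(2) = F(2) + f(1)·m(1) = 3/5 + 3/5·3/5 = 24/25
m(3) = F(3) + f(1)·m(2) = 3/5 + 3/5·24/25 = 147/125
m(4) = F(4) + f(1)·m(3) = 3/5 + 3/5·147/125 = 816/625
m(5) = F(5) + f(1)·m(4) = 1 + 3/5·816/625 = 5573/3125
m(6) = F(6) + f(1)·m(5) + f(5)·m(1) = 1 + 3/5·5573/3125 + 2/5·3/5 = 36094/15625
m(7) = F(7) + f(1)·m(6) + f(5)·m(2) = 1 + 3/5·36094/15625 + 2/5·24/25 = 216407/78125
E[N_7] = m(7) = 216407/78125

216407/78125


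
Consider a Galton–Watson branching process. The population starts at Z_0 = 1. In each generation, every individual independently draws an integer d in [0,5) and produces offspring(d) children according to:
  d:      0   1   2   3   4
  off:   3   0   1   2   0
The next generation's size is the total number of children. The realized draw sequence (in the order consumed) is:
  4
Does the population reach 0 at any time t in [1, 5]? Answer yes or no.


yes

gen 0: Z_0=1, draws=[4], offspring=[0], Z_1=0
gen 1: Z_1=0, draws=[], offspring=[], Z_2=0
gen 2: Z_2=0, draws=[], offspring=[], Z_3=0
gen 3: Z_3=0, draws=[], offspring=[], Z_4=0
gen 4: Z_4=0, draws=[], offspring=[], Z_5=0


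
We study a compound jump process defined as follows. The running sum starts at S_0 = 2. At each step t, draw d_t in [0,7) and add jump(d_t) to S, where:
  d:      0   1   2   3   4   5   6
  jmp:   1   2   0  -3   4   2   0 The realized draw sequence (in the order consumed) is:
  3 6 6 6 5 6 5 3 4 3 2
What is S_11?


t=0: S=2, d=3, jump=-3, S_1=-1
t=1: S=-1, d=6, jump=0, S_2=-1
t=2: S=-1, d=6, jump=0, S_3=-1
t=3: S=-1, d=6, jump=0, S_4=-1
t=4: S=-1, d=5, jump=2, S_5=1
t=5: S=1, d=6, jump=0, S_6=1
t=6: S=1, d=5, jump=2, S_7=3
t=7: S=3, d=3, jump=-3, S_8=0
t=8: S=0, d=4, jump=4, S_9=4
t=9: S=4, d=3, jump=-3, S_10=1
t=10: S=1, d=2, jump=0, S_11=1

1


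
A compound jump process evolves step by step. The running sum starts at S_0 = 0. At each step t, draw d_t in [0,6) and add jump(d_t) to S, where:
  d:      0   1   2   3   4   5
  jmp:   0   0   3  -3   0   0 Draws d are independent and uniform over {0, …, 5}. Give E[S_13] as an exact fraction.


Outcome values over d=0..5: [0, 0, 3, -3, 0, 0]
Σy = 0, Σy² = 18, M = 6
μ = 0/6 = 0,  σ² = 18/6 − (0)² = 3
E[S_13] = 0 + 13·(0) = 0

0


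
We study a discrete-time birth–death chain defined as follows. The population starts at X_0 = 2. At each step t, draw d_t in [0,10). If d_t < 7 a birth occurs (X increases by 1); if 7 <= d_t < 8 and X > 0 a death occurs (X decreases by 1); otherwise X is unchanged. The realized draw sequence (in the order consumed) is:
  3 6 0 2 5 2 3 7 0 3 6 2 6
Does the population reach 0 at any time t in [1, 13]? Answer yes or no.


no

t=0: X=2, d=3 → birth, X_1=3
t=1: X=3, d=6 → birth, X_2=4
t=2: X=4, d=0 → birth, X_3=5
t=3: X=5, d=2 → birth, X_4=6
t=4: X=6, d=5 → birth, X_5=7
t=5: X=7, d=2 → birth, X_6=8
t=6: X=8, d=3 → birth, X_7=9
t=7: X=9, d=7 → death, X_8=8
t=8: X=8, d=0 → birth, X_9=9
t=9: X=9, d=3 → birth, X_10=10
t=10: X=10, d=6 → birth, X_11=11
t=11: X=11, d=2 → birth, X_12=12
t=12: X=12, d=6 → birth, X_13=13


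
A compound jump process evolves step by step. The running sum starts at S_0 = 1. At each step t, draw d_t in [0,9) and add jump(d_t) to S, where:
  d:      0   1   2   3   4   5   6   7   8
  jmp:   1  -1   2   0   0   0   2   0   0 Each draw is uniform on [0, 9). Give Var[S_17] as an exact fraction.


Outcome values over d=0..8: [1, -1, 2, 0, 0, 0, 2, 0, 0]
Σy = 4, Σy² = 10, M = 9
μ = 4/9 = 4/9,  σ² = 10/9 − (4/9)² = 74/81
Independent increments: Var[S_17] = 17·σ² = 17·(74/81) = 1258/81

1258/81


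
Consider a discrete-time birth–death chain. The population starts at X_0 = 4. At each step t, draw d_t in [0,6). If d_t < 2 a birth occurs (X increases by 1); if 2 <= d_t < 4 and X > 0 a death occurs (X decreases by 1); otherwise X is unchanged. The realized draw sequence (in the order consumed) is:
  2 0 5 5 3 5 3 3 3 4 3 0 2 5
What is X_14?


0

t=0: X=4, d=2 → death, X_1=3
t=1: X=3, d=0 → birth, X_2=4
t=2: X=4, d=5 → hold, X_3=4
t=3: X=4, d=5 → hold, X_4=4
t=4: X=4, d=3 → death, X_5=3
t=5: X=3, d=5 → hold, X_6=3
t=6: X=3, d=3 → death, X_7=2
t=7: X=2, d=3 → death, X_8=1
t=8: X=1, d=3 → death, X_9=0
t=9: X=0, d=4 → hold, X_10=0
t=10: X=0, d=3 → hold, X_11=0
t=11: X=0, d=0 → birth, X_12=1
t=12: X=1, d=2 → death, X_13=0
t=13: X=0, d=5 → hold, X_14=0


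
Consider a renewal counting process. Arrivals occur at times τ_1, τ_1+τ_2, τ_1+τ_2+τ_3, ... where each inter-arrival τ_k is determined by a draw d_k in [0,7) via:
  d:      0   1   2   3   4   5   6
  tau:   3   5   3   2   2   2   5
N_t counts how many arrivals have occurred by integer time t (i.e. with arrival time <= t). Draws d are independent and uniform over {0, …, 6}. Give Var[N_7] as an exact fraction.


Inter-arrival values over d=0..6: [3, 5, 3, 2, 2, 2, 5]
Each d has probability 1/7, so the pmf of τ is: f(2) = 3/7, f(3) = 2/7, f(5) = 2/7
Let p_n(j) = P(N_n = j), with p_0 = [1]. Condition on τ_1: p_n(0) = P(τ > n), and for j >= 1, p_n(j) = Σ_{k<=n} f(k)·p_{n−k}(j−1)
p_1 = [1]  (j = 0)
p_2 = [4/7, 3/7]  (j = 0..1)
p_3 = [2/7, 5/7]  (j = 0..1)
p_4 = [2/7, 26/49, 9/49]  (j = 0..2)
p_5 = [0, 4/7, 3/7]  (j = 0..2)
p_6 = [0, 24/49, 148/343, 27/343]  (j = 0..3)
p_7 = [0, 12/49, 178/343, 81/343]  (j = 0..3)
E[N_7] = Σ j·p_7(j) = 683/343;  E[N_7²] = Σ j²·p_7(j) = 1525/343
Var[N_7] = 1525/343 − (683/343)² = 56586/117649

56586/117649


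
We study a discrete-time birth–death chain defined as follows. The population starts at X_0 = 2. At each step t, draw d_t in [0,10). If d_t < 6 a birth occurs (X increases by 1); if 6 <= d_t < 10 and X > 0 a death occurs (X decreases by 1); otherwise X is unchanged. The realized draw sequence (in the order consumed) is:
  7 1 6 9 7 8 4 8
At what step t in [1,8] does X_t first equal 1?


t=0: X=2, d=7 → death, X_1=1
t=1: X=1, d=1 → birth, X_2=2
t=2: X=2, d=6 → death, X_3=1
t=3: X=1, d=9 → death, X_4=0
t=4: X=0, d=7 → hold, X_5=0
t=5: X=0, d=8 → hold, X_6=0
t=6: X=0, d=4 → birth, X_7=1
t=7: X=1, d=8 → death, X_8=0

1


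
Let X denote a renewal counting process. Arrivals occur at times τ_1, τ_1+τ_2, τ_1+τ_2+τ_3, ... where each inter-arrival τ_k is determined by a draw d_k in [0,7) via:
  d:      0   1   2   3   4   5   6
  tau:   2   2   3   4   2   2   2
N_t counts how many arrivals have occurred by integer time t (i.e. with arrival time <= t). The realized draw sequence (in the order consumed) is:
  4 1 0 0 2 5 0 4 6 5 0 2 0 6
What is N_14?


draw d_1=4: τ_1=2, arrival time A_1=2
draw d_2=1: τ_2=2, arrival time A_2=4
draw d_3=0: τ_3=2, arrival time A_3=6
draw d_4=0: τ_4=2, arrival time A_4=8
draw d_5=2: τ_5=3, arrival time A_5=11
draw d_6=5: τ_6=2, arrival time A_6=13
draw d_7=0: τ_7=2, arrival time A_7=15
draw d_8=4: τ_8=2, arrival time A_8=17
draw d_9=6: τ_9=2, arrival time A_9=19
draw d_10=5: τ_10=2, arrival time A_10=21
draw d_11=0: τ_11=2, arrival time A_11=23
draw d_12=2: τ_12=3, arrival time A_12=26
draw d_13=0: τ_13=2, arrival time A_13=28
draw d_14=6: τ_14=2, arrival time A_14=30
N_t over t=0..14: 0:0 1:0 2:1 3:1 4:2 5:2 6:3 7:3 8:4 9:4 10:4 11:5 12:5 13:6 14:6

6


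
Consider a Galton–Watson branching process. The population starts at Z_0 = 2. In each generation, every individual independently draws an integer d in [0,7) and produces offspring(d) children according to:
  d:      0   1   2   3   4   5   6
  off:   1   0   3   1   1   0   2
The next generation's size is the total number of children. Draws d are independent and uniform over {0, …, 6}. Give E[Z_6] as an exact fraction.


Outcome values over d=0..6: [1, 0, 3, 1, 1, 0, 2]
Σy = 8, Σy² = 16, M = 7
μ = 8/7 = 8/7,  σ² = 16/7 − (8/7)² = 48/49
E[Z_0] = 2
E[Z_1] = 8/7·E[Z_0] = 16/7
E[Z_2] = 8/7·E[Z_1] = 128/49
E[Z_3] = 8/7·E[Z_2] = 1024/343
E[Z_4] = 8/7·E[Z_3] = 8192/2401
E[Z_5] = 8/7·E[Z_4] = 65536/16807
E[Z_6] = 8/7·E[Z_5] = 524288/117649

524288/117649


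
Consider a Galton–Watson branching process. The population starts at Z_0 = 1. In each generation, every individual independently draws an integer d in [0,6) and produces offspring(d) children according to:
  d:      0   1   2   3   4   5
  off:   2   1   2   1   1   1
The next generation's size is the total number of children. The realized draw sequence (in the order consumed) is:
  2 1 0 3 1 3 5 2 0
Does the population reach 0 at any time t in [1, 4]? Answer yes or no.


gen 0: Z_0=1, draws=[2], offspring=[2], Z_1=2
gen 1: Z_1=2, draws=[1, 0], offspring=[1, 2], Z_2=3
gen 2: Z_2=3, draws=[3, 1, 3], offspring=[1, 1, 1], Z_3=3
gen 3: Z_3=3, draws=[5, 2, 0], offspring=[1, 2, 2], Z_4=5

no


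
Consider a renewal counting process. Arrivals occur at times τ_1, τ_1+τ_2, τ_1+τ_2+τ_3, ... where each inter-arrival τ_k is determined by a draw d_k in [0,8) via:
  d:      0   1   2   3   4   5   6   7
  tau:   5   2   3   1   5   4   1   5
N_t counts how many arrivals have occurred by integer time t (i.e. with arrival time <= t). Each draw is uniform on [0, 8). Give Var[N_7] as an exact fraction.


Inter-arrival values over d=0..7: [5, 2, 3, 1, 5, 4, 1, 5]
Each d has probability 1/8, so the pmf of τ is: f(1) = 1/4, f(2) = 1/8, f(3) = 1/8, f(4) = 1/8, f(5) = 3/8
Let p_n(j) = P(N_n = j), with p_0 = [1]. Condition on τ_1: p_n(0) = P(τ > n), and for j >= 1, p_n(j) = Σ_{k<=n} f(k)·p_{n−k}(j−1)
p_1 = [3/4, 1/4]  (j = 0..1)
p_2 = [5/8, 5/16, 1/16]  (j = 0..2)
p_3 = [1/2, 3/8, 7/64, 1/64]  (j = 0..3)
p_4 = [3/8, 27/64, 21/128, 9/256, 1/256]  (j = 0..4)
p_5 = [0, 45/64, 57/256, 1/16, 11/1024, 1/1024]  (j = 0..5)
p_6 = [0, 15/32, 209/512, 25/256, 45/2048, 13/4096, 1/4096]  (j = 0..6)
p_7 = [0, 11/32, 27/64, 3/16, 79/2048, 15/2048, 15/16384, 1/16384]  (j = 0..7)
E[N_7] = Σ j·p_7(j) = 31897/16384;  E[N_7²] = Σ j²·p_7(j) = 74629/16384
Var[N_7] = 74629/16384 − (31897/16384)² = 205302927/268435456

205302927/268435456


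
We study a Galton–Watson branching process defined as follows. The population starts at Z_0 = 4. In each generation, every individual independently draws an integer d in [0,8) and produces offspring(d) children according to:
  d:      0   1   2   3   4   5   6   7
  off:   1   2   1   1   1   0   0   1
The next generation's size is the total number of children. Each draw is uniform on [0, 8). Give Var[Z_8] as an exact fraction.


Outcome values over d=0..7: [1, 2, 1, 1, 1, 0, 0, 1]
Σy = 7, Σy² = 9, M = 8
μ = 7/8 = 7/8,  σ² = 9/8 − (7/8)² = 23/64
V_0 = 0, E_0 = 4
V_1 = 23/64·E_0 + (7/8)²·V_0 = 23/16;  E_1 = 7/2
V_2 = 23/64·E_1 + (7/8)²·V_1 = 2415/1024;  E_2 = 49/16
V_3 = 23/64·E_2 + (7/8)²·V_2 = 190463/65536;  E_3 = 343/128
V_4 = 23/64·E_3 + (7/8)²·V_3 = 13371855/4194304;  E_4 = 2401/1024
V_5 = 23/64·E_4 + (7/8)²·V_4 = 881414303/268435456;  E_5 = 16807/8192
V_6 = 23/64·E_5 + (7/8)²·V_5 = 55856131695/17179869184;  E_6 = 117649/65536
V_7 = 23/64·E_6 + (7/8)²·V_6 = 3446292980543/1099511627776;  E_7 = 823543/524288
V_8 = 23/64·E_7 + (7/8)²·V_7 = 208591537585935/70368744177664;  E_8 = 5764801/4194304

208591537585935/70368744177664


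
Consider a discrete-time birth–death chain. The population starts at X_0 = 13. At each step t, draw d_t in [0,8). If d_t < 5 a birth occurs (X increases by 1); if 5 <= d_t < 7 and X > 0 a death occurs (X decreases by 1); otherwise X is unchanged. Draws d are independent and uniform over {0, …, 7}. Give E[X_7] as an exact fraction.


X can drop by at most 1 per step and X_0 = 13 > T = 7, so X_t >= 13 − t >= 6 > 0 for every t <= 7: the floor at 0 (the 'and X > 0' condition) never binds. Hence X_7 = X_0 + Σ_{t<7} Y_t with i.i.d. increments Y_t = y(d_t) ∈ {+1, −1, 0}.
Outcome values over d=0..7: [1, 1, 1, 1, 1, -1, -1, 0]
Σy = 3, Σy² = 7, M = 8
μ = 3/8 = 3/8,  σ² = 7/8 − (3/8)² = 47/64
E[X_7] = 13 + 7·(3/8) = 125/8

125/8


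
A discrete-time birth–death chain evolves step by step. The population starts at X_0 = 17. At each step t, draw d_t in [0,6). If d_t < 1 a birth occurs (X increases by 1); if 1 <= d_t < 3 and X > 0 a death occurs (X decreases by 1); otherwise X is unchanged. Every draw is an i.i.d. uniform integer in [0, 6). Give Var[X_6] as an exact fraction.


X can drop by at most 1 per step and X_0 = 17 > T = 6, so X_t >= 17 − t >= 11 > 0 for every t <= 6: the floor at 0 (the 'and X > 0' condition) never binds. Hence X_6 = X_0 + Σ_{t<6} Y_t with i.i.d. increments Y_t = y(d_t) ∈ {+1, −1, 0}.
Outcome values over d=0..5: [1, -1, -1, 0, 0, 0]
Σy = -1, Σy² = 3, M = 6
μ = -1/6 = -1/6,  σ² = 3/6 − (-1/6)² = 17/36
Independent increments: Var[X_6] = 6·σ² = 6·(17/36) = 17/6

17/6


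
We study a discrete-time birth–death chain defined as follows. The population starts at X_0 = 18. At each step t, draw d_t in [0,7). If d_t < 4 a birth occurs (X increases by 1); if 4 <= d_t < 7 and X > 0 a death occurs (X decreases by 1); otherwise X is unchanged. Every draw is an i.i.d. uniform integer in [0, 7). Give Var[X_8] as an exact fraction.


X can drop by at most 1 per step and X_0 = 18 > T = 8, so X_t >= 18 − t >= 10 > 0 for every t <= 8: the floor at 0 (the 'and X > 0' condition) never binds. Hence X_8 = X_0 + Σ_{t<8} Y_t with i.i.d. increments Y_t = y(d_t) ∈ {+1, −1, 0}.
Outcome values over d=0..6: [1, 1, 1, 1, -1, -1, -1]
Σy = 1, Σy² = 7, M = 7
μ = 1/7 = 1/7,  σ² = 7/7 − (1/7)² = 48/49
Independent increments: Var[X_8] = 8·σ² = 8·(48/49) = 384/49

384/49


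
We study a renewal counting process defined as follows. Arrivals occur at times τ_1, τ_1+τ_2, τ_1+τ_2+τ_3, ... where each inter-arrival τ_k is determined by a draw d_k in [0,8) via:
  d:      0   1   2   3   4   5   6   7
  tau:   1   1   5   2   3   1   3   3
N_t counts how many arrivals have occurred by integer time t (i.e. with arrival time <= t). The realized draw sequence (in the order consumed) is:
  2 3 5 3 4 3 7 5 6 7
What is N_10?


draw d_1=2: τ_1=5, arrival time A_1=5
draw d_2=3: τ_2=2, arrival time A_2=7
draw d_3=5: τ_3=1, arrival time A_3=8
draw d_4=3: τ_4=2, arrival time A_4=10
draw d_5=4: τ_5=3, arrival time A_5=13
draw d_6=3: τ_6=2, arrival time A_6=15
draw d_7=7: τ_7=3, arrival time A_7=18
draw d_8=5: τ_8=1, arrival time A_8=19
draw d_9=6: τ_9=3, arrival time A_9=22
draw d_10=7: τ_10=3, arrival time A_10=25
N_t over t=0..10: 0:0 1:0 2:0 3:0 4:0 5:1 6:1 7:2 8:3 9:3 10:4

4


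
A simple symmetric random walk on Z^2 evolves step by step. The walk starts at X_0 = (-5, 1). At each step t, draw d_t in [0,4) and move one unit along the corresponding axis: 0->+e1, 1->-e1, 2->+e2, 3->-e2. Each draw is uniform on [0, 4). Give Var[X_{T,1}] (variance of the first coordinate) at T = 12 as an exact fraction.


Outcome values over d=0..3: [1, -1, 0, 0]
Σy = 0, Σy² = 2, M = 4
μ = 0/4 = 0,  σ² = 2/4 − (0)² = 1/2
Independent increments: Var[X_12] = 12·σ² = 12·(1/2) = 6

6


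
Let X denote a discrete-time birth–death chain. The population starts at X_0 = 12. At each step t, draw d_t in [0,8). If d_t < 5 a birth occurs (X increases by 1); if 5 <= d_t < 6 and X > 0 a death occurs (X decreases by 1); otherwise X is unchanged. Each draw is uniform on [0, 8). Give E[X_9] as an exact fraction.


X can drop by at most 1 per step and X_0 = 12 > T = 9, so X_t >= 12 − t >= 3 > 0 for every t <= 9: the floor at 0 (the 'and X > 0' condition) never binds. Hence X_9 = X_0 + Σ_{t<9} Y_t with i.i.d. increments Y_t = y(d_t) ∈ {+1, −1, 0}.
Outcome values over d=0..7: [1, 1, 1, 1, 1, -1, 0, 0]
Σy = 4, Σy² = 6, M = 8
μ = 4/8 = 1/2,  σ² = 6/8 − (1/2)² = 1/2
E[X_9] = 12 + 9·(1/2) = 33/2

33/2


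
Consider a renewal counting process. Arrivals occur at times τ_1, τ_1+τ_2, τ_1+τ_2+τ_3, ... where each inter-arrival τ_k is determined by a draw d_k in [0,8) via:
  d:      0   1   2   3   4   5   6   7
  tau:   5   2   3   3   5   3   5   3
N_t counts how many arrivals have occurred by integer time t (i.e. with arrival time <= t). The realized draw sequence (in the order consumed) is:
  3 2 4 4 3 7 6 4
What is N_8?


2

draw d_1=3: τ_1=3, arrival time A_1=3
draw d_2=2: τ_2=3, arrival time A_2=6
draw d_3=4: τ_3=5, arrival time A_3=11
draw d_4=4: τ_4=5, arrival time A_4=16
draw d_5=3: τ_5=3, arrival time A_5=19
draw d_6=7: τ_6=3, arrival time A_6=22
draw d_7=6: τ_7=5, arrival time A_7=27
draw d_8=4: τ_8=5, arrival time A_8=32
N_t over t=0..8: 0:0 1:0 2:0 3:1 4:1 5:1 6:2 7:2 8:2


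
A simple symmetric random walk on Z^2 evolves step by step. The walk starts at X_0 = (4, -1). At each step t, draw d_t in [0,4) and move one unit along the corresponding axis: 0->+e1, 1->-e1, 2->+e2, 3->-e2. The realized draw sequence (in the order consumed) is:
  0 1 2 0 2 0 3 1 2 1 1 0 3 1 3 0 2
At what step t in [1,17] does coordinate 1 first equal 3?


11

t=0: X=(4, -1), d=0 → +e1, X_1=(5, -1)
t=1: X=(5, -1), d=1 → -e1, X_2=(4, -1)
t=2: X=(4, -1), d=2 → +e2, X_3=(4, 0)
t=3: X=(4, 0), d=0 → +e1, X_4=(5, 0)
t=4: X=(5, 0), d=2 → +e2, X_5=(5, 1)
t=5: X=(5, 1), d=0 → +e1, X_6=(6, 1)
t=6: X=(6, 1), d=3 → -e2, X_7=(6, 0)
t=7: X=(6, 0), d=1 → -e1, X_8=(5, 0)
t=8: X=(5, 0), d=2 → +e2, X_9=(5, 1)
t=9: X=(5, 1), d=1 → -e1, X_10=(4, 1)
t=10: X=(4, 1), d=1 → -e1, X_11=(3, 1)
t=11: X=(3, 1), d=0 → +e1, X_12=(4, 1)
t=12: X=(4, 1), d=3 → -e2, X_13=(4, 0)
t=13: X=(4, 0), d=1 → -e1, X_14=(3, 0)
t=14: X=(3, 0), d=3 → -e2, X_15=(3, -1)
t=15: X=(3, -1), d=0 → +e1, X_16=(4, -1)
t=16: X=(4, -1), d=2 → +e2, X_17=(4, 0)


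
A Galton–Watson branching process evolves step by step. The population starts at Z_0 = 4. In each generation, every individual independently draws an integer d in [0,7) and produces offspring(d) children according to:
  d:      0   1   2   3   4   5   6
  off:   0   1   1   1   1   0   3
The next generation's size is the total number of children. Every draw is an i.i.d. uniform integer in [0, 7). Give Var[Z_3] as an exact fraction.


Outcome values over d=0..6: [0, 1, 1, 1, 1, 0, 3]
Σy = 7, Σy² = 13, M = 7
μ = 7/7 = 1,  σ² = 13/7 − (1)² = 6/7
V_0 = 0, E_0 = 4
V_1 = 6/7·E_0 + (1)²·V_0 = 24/7;  E_1 = 4
V_2 = 6/7·E_1 + (1)²·V_1 = 48/7;  E_2 = 4
V_3 = 6/7·E_2 + (1)²·V_2 = 72/7;  E_3 = 4

72/7


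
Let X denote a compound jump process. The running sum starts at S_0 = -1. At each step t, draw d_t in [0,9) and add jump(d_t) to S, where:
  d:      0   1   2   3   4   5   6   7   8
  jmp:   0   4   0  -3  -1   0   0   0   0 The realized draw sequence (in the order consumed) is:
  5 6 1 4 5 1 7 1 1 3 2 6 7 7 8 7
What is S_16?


11

t=0: S=-1, d=5, jump=0, S_1=-1
t=1: S=-1, d=6, jump=0, S_2=-1
t=2: S=-1, d=1, jump=4, S_3=3
t=3: S=3, d=4, jump=-1, S_4=2
t=4: S=2, d=5, jump=0, S_5=2
t=5: S=2, d=1, jump=4, S_6=6
t=6: S=6, d=7, jump=0, S_7=6
t=7: S=6, d=1, jump=4, S_8=10
t=8: S=10, d=1, jump=4, S_9=14
t=9: S=14, d=3, jump=-3, S_10=11
t=10: S=11, d=2, jump=0, S_11=11
t=11: S=11, d=6, jump=0, S_12=11
t=12: S=11, d=7, jump=0, S_13=11
t=13: S=11, d=7, jump=0, S_14=11
t=14: S=11, d=8, jump=0, S_15=11
t=15: S=11, d=7, jump=0, S_16=11


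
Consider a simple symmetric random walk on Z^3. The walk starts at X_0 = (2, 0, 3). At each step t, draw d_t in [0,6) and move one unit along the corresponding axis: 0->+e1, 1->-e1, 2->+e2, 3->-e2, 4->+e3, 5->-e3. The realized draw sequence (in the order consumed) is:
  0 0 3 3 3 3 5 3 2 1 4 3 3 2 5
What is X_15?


(3, -5, 2)

t=0: X=(2, 0, 3), d=0 → +e1, X_1=(3, 0, 3)
t=1: X=(3, 0, 3), d=0 → +e1, X_2=(4, 0, 3)
t=2: X=(4, 0, 3), d=3 → -e2, X_3=(4, -1, 3)
t=3: X=(4, -1, 3), d=3 → -e2, X_4=(4, -2, 3)
t=4: X=(4, -2, 3), d=3 → -e2, X_5=(4, -3, 3)
t=5: X=(4, -3, 3), d=3 → -e2, X_6=(4, -4, 3)
t=6: X=(4, -4, 3), d=5 → -e3, X_7=(4, -4, 2)
t=7: X=(4, -4, 2), d=3 → -e2, X_8=(4, -5, 2)
t=8: X=(4, -5, 2), d=2 → +e2, X_9=(4, -4, 2)
t=9: X=(4, -4, 2), d=1 → -e1, X_10=(3, -4, 2)
t=10: X=(3, -4, 2), d=4 → +e3, X_11=(3, -4, 3)
t=11: X=(3, -4, 3), d=3 → -e2, X_12=(3, -5, 3)
t=12: X=(3, -5, 3), d=3 → -e2, X_13=(3, -6, 3)
t=13: X=(3, -6, 3), d=2 → +e2, X_14=(3, -5, 3)
t=14: X=(3, -5, 3), d=5 → -e3, X_15=(3, -5, 2)


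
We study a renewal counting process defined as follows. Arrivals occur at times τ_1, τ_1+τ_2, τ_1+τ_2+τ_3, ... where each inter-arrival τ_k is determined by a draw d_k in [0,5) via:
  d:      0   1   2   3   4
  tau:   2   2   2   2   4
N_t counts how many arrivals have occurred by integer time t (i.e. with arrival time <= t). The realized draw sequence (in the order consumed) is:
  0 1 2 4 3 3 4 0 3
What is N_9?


draw d_1=0: τ_1=2, arrival time A_1=2
draw d_2=1: τ_2=2, arrival time A_2=4
draw d_3=2: τ_3=2, arrival time A_3=6
draw d_4=4: τ_4=4, arrival time A_4=10
draw d_5=3: τ_5=2, arrival time A_5=12
draw d_6=3: τ_6=2, arrival time A_6=14
draw d_7=4: τ_7=4, arrival time A_7=18
draw d_8=0: τ_8=2, arrival time A_8=20
draw d_9=3: τ_9=2, arrival time A_9=22
N_t over t=0..9: 0:0 1:0 2:1 3:1 4:2 5:2 6:3 7:3 8:3 9:3

3


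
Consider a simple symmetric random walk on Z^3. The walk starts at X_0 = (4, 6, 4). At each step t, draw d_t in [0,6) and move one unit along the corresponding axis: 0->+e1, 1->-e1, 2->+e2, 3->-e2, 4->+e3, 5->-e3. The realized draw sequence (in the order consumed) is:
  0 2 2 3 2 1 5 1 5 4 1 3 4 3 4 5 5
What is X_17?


t=0: X=(4, 6, 4), d=0 → +e1, X_1=(5, 6, 4)
t=1: X=(5, 6, 4), d=2 → +e2, X_2=(5, 7, 4)
t=2: X=(5, 7, 4), d=2 → +e2, X_3=(5, 8, 4)
t=3: X=(5, 8, 4), d=3 → -e2, X_4=(5, 7, 4)
t=4: X=(5, 7, 4), d=2 → +e2, X_5=(5, 8, 4)
t=5: X=(5, 8, 4), d=1 → -e1, X_6=(4, 8, 4)
t=6: X=(4, 8, 4), d=5 → -e3, X_7=(4, 8, 3)
t=7: X=(4, 8, 3), d=1 → -e1, X_8=(3, 8, 3)
t=8: X=(3, 8, 3), d=5 → -e3, X_9=(3, 8, 2)
t=9: X=(3, 8, 2), d=4 → +e3, X_10=(3, 8, 3)
t=10: X=(3, 8, 3), d=1 → -e1, X_11=(2, 8, 3)
t=11: X=(2, 8, 3), d=3 → -e2, X_12=(2, 7, 3)
t=12: X=(2, 7, 3), d=4 → +e3, X_13=(2, 7, 4)
t=13: X=(2, 7, 4), d=3 → -e2, X_14=(2, 6, 4)
t=14: X=(2, 6, 4), d=4 → +e3, X_15=(2, 6, 5)
t=15: X=(2, 6, 5), d=5 → -e3, X_16=(2, 6, 4)
t=16: X=(2, 6, 4), d=5 → -e3, X_17=(2, 6, 3)

(2, 6, 3)


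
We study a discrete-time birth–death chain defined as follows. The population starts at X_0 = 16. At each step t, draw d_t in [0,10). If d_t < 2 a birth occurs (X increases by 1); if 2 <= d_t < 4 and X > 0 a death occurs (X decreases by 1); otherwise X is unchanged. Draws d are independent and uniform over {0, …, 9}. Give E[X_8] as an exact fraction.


X can drop by at most 1 per step and X_0 = 16 > T = 8, so X_t >= 16 − t >= 8 > 0 for every t <= 8: the floor at 0 (the 'and X > 0' condition) never binds. Hence X_8 = X_0 + Σ_{t<8} Y_t with i.i.d. increments Y_t = y(d_t) ∈ {+1, −1, 0}.
Outcome values over d=0..9: [1, 1, -1, -1, 0, 0, 0, 0, 0, 0]
Σy = 0, Σy² = 4, M = 10
μ = 0/10 = 0,  σ² = 4/10 − (0)² = 2/5
E[X_8] = 16 + 8·(0) = 16

16


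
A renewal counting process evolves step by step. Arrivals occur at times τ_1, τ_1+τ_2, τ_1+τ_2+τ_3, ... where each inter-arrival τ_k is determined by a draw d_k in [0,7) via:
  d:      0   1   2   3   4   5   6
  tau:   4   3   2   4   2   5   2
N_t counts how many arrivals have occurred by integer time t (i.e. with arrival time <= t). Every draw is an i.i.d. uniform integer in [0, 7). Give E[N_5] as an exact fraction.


64/49

Inter-arrival values over d=0..6: [4, 3, 2, 4, 2, 5, 2]
Each d has probability 1/7, so the pmf of τ is: f(2) = 3/7, f(3) = 1/7, f(4) = 2/7, f(5) = 1/7
Renewal equation for m(n) = E[N_n]: condition on τ_1 = k (if k <= n, one arrival plus a fresh copy on the remaining n−k steps): m(n) = F(n) + Σ_{k<=n} f(k)·m(n−k), where F(n) = P(τ <= n) and m(0) = 0
m(1) = F(1) = 0
m(2) = F(2) = 3/7
m(3) = F(3) = 4/7
m(4) = F(4) + f(2)·m(2) = 6/7 + 3/7·3/7 = 51/49
m(5) = F(5) + f(2)·m(3) + f(3)·m(2) = 1 + 3/7·4/7 + 1/7·3/7 = 64/49
E[N_5] = m(5) = 64/49


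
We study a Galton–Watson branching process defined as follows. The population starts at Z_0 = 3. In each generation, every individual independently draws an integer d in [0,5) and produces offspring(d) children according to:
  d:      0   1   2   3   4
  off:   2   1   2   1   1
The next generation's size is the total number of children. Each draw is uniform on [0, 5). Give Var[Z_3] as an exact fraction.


Outcome values over d=0..4: [2, 1, 2, 1, 1]
Σy = 7, Σy² = 11, M = 5
μ = 7/5 = 7/5,  σ² = 11/5 − (7/5)² = 6/25
V_0 = 0, E_0 = 3
V_1 = 6/25·E_0 + (7/5)²·V_0 = 18/25;  E_1 = 21/5
V_2 = 6/25·E_1 + (7/5)²·V_1 = 1512/625;  E_2 = 147/25
V_3 = 6/25·E_2 + (7/5)²·V_2 = 96138/15625;  E_3 = 1029/125

96138/15625
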